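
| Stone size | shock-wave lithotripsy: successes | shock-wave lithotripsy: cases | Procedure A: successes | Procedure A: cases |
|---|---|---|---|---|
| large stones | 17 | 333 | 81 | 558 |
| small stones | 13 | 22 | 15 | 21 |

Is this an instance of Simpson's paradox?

Large stones: shock-wave lithotripsy 17/333 = 5.1%, Procedure A 81/558 = 14.5% → Procedure A
Small stones: shock-wave lithotripsy 13/22 = 59.1%, Procedure A 15/21 = 71.4% → Procedure A
Overall: shock-wave lithotripsy 30/355 = 8.5%, Procedure A 96/579 = 16.6% → Procedure A
Procedure A wins overall and in every stone group — no reversal.

No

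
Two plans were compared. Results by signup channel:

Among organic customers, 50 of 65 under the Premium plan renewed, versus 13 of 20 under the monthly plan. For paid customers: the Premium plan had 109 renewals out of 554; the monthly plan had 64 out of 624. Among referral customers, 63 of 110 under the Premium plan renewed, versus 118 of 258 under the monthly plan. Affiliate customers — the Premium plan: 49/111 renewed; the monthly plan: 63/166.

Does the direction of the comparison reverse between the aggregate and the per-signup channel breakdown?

No

Organic: the Premium plan 50/65 = 76.9%, the monthly plan 13/20 = 65.0% → the Premium plan
Paid: the Premium plan 109/554 = 19.7%, the monthly plan 64/624 = 10.3% → the Premium plan
Referral: the Premium plan 63/110 = 57.3%, the monthly plan 118/258 = 45.7% → the Premium plan
Affiliate: the Premium plan 49/111 = 44.1%, the monthly plan 63/166 = 38.0% → the Premium plan
Overall: the Premium plan 271/840 = 32.3%, the monthly plan 258/1068 = 24.2% → the Premium plan
The Premium plan wins overall and in every signup group — no reversal.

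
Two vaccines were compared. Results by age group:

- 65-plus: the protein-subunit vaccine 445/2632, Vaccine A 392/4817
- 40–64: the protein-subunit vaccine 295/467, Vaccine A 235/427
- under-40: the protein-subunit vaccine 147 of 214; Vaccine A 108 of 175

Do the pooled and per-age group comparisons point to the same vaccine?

Yes

65-plus: the protein-subunit vaccine 445/2632 = 16.9%, Vaccine A 392/4817 = 8.1% → the protein-subunit vaccine
40–64: the protein-subunit vaccine 295/467 = 63.2%, Vaccine A 235/427 = 55.0% → the protein-subunit vaccine
Under-40: the protein-subunit vaccine 147/214 = 68.7%, Vaccine A 108/175 = 61.7% → the protein-subunit vaccine
Overall: the protein-subunit vaccine 887/3313 = 26.8%, Vaccine A 735/5419 = 13.6% → the protein-subunit vaccine
The protein-subunit vaccine wins overall and in every age group — no reversal.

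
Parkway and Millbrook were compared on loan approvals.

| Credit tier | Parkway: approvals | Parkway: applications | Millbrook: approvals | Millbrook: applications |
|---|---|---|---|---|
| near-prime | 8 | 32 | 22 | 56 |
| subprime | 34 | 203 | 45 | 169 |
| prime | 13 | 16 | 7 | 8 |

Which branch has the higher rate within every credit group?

Millbrook

Near-prime: Parkway 8/32 = 25.0%, Millbrook 22/56 = 39.3% → Millbrook
Subprime: Parkway 34/203 = 16.7%, Millbrook 45/169 = 26.6% → Millbrook
Prime: Parkway 13/16 = 81.2%, Millbrook 7/8 = 87.5% → Millbrook
Millbrook has the higher rate in all 3 groups.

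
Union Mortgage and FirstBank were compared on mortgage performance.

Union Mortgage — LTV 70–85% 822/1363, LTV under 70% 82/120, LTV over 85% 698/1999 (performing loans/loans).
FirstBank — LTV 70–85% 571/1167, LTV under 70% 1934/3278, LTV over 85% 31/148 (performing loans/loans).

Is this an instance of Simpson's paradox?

Yes

LTV 70–85%: Union Mortgage 822/1363 = 60.3%, FirstBank 571/1167 = 48.9% → Union Mortgage
LTV under 70%: Union Mortgage 82/120 = 68.3%, FirstBank 1934/3278 = 59.0% → Union Mortgage
LTV over 85%: Union Mortgage 698/1999 = 34.9%, FirstBank 31/148 = 20.9% → Union Mortgage
Overall: Union Mortgage 1602/3482 = 46.0%, FirstBank 2536/4593 = 55.2% → FirstBank
Union Mortgage wins each loan-to-value group but FirstBank wins overall — the comparison reverses. Union Mortgage's loans skew toward LTV over 85%, which has a lower base rate.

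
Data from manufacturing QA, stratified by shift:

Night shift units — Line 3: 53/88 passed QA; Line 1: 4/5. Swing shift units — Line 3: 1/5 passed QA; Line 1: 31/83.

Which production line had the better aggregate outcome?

Night shift: Line 3 53/88 = 60.2%, Line 1 4/5 = 80.0% → Line 1
Swing shift: Line 3 1/5 = 20.0%, Line 1 31/83 = 37.3% → Line 1
Overall: Line 3 54/93 = 58.1%, Line 1 35/88 = 39.8% → Line 3
(Line 1 wins every shift group but Line 3 wins overall — Line 1's units skew toward the low-rate swing shift group.)

Line 3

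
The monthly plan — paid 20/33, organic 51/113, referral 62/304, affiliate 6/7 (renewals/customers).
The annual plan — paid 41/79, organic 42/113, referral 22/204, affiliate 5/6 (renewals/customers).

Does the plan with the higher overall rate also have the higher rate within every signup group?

Yes

Paid: the monthly plan 20/33 = 60.6%, the annual plan 41/79 = 51.9% → the monthly plan
Organic: the monthly plan 51/113 = 45.1%, the annual plan 42/113 = 37.2% → the monthly plan
Referral: the monthly plan 62/304 = 20.4%, the annual plan 22/204 = 10.8% → the monthly plan
Affiliate: the monthly plan 6/7 = 85.7%, the annual plan 5/6 = 83.3% → the monthly plan
Overall: the monthly plan 139/457 = 30.4%, the annual plan 110/402 = 27.4% → the monthly plan
The monthly plan wins overall and in every signup group — no reversal.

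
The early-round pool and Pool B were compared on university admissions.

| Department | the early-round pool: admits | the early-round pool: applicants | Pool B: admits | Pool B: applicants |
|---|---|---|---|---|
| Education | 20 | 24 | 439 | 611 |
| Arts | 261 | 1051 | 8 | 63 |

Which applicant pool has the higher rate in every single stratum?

the early-round pool

Education: the early-round pool 20/24 = 83.3%, Pool B 439/611 = 71.8% → the early-round pool
Arts: the early-round pool 261/1051 = 24.8%, Pool B 8/63 = 12.7% → the early-round pool
The early-round pool has the higher rate in both groups.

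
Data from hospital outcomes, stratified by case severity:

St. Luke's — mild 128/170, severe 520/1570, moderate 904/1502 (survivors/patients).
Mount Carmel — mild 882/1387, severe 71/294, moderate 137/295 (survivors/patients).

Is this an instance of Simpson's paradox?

Mild: St. Luke's 128/170 = 75.3%, Mount Carmel 882/1387 = 63.6% → St. Luke's
Severe: St. Luke's 520/1570 = 33.1%, Mount Carmel 71/294 = 24.1% → St. Luke's
Moderate: St. Luke's 904/1502 = 60.2%, Mount Carmel 137/295 = 46.4% → St. Luke's
Overall: St. Luke's 1552/3242 = 47.9%, Mount Carmel 1090/1976 = 55.2% → Mount Carmel
St. Luke's wins each case group but Mount Carmel wins overall — the comparison reverses. St. Luke's's patients skew toward severe, which has a lower base rate.

Yes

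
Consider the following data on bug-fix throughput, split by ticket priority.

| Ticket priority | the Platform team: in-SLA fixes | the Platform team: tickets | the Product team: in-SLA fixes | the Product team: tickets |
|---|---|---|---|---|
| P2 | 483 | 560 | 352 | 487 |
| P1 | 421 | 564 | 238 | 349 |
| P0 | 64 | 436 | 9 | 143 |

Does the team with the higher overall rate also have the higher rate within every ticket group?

Yes

P2: the Platform team 483/560 = 86.2%, the Product team 352/487 = 72.3% → the Platform team
P1: the Platform team 421/564 = 74.6%, the Product team 238/349 = 68.2% → the Platform team
P0: the Platform team 64/436 = 14.7%, the Product team 9/143 = 6.3% → the Platform team
Overall: the Platform team 968/1560 = 62.1%, the Product team 599/979 = 61.2% → the Platform team
The Platform team wins overall and in every ticket group — no reversal.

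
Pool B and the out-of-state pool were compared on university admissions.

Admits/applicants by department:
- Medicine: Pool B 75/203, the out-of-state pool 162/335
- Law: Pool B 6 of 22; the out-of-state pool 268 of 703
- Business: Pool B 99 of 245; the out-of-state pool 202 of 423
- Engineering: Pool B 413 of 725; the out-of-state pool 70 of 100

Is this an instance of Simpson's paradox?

Yes

Medicine: Pool B 75/203 = 36.9%, the out-of-state pool 162/335 = 48.4% → the out-of-state pool
Law: Pool B 6/22 = 27.3%, the out-of-state pool 268/703 = 38.1% → the out-of-state pool
Business: Pool B 99/245 = 40.4%, the out-of-state pool 202/423 = 47.8% → the out-of-state pool
Engineering: Pool B 413/725 = 57.0%, the out-of-state pool 70/100 = 70.0% → the out-of-state pool
Overall: Pool B 593/1195 = 49.6%, the out-of-state pool 702/1561 = 45.0% → Pool B
The out-of-state pool wins each department group but Pool B wins overall — the comparison reverses. The out-of-state pool's applicants skew toward Law, which has a lower base rate.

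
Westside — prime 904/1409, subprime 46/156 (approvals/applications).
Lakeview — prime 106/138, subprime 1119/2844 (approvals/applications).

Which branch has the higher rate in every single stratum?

Prime: Westside 904/1409 = 64.2%, Lakeview 106/138 = 76.8% → Lakeview
Subprime: Westside 46/156 = 29.5%, Lakeview 1119/2844 = 39.3% → Lakeview
Lakeview has the higher rate in both groups.

Lakeview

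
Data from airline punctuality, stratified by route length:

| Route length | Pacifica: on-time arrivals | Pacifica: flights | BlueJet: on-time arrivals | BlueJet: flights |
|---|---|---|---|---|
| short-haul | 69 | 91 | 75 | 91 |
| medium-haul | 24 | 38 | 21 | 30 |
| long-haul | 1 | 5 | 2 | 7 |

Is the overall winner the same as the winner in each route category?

Yes

Short-haul: Pacifica 69/91 = 75.8%, BlueJet 75/91 = 82.4% → BlueJet
Medium-haul: Pacifica 24/38 = 63.2%, BlueJet 21/30 = 70.0% → BlueJet
Long-haul: Pacifica 1/5 = 20.0%, BlueJet 2/7 = 28.6% → BlueJet
Overall: Pacifica 94/134 = 70.1%, BlueJet 98/128 = 76.6% → BlueJet
BlueJet wins overall and in every route group — no reversal.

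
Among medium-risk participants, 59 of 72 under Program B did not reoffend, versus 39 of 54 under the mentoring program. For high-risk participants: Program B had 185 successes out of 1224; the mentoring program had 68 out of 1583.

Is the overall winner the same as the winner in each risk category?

Yes

Medium-risk: Program B 59/72 = 81.9%, the mentoring program 39/54 = 72.2% → Program B
High-risk: Program B 185/1224 = 15.1%, the mentoring program 68/1583 = 4.3% → Program B
Overall: Program B 244/1296 = 18.8%, the mentoring program 107/1637 = 6.5% → Program B
Program B wins overall and in every risk group — no reversal.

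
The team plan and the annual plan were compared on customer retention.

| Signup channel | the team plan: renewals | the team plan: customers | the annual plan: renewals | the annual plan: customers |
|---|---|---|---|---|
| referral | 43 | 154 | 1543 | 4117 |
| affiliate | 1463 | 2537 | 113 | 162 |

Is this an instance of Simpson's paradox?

Referral: the team plan 43/154 = 27.9%, the annual plan 1543/4117 = 37.5% → the annual plan
Affiliate: the team plan 1463/2537 = 57.7%, the annual plan 113/162 = 69.8% → the annual plan
Overall: the team plan 1506/2691 = 56.0%, the annual plan 1656/4279 = 38.7% → the team plan
The annual plan wins each signup group but the team plan wins overall — the comparison reverses. The annual plan's customers skew toward referral, which has a lower base rate.

Yes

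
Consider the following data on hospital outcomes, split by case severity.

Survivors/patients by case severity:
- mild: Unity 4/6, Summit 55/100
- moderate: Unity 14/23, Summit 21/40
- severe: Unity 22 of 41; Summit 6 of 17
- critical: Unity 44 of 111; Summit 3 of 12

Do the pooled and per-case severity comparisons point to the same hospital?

No

Mild: Unity 4/6 = 66.7%, Summit 55/100 = 55.0% → Unity
Moderate: Unity 14/23 = 60.9%, Summit 21/40 = 52.5% → Unity
Severe: Unity 22/41 = 53.7%, Summit 6/17 = 35.3% → Unity
Critical: Unity 44/111 = 39.6%, Summit 3/12 = 25.0% → Unity
Overall: Unity 84/181 = 46.4%, Summit 85/169 = 50.3% → Summit
Unity wins each case group but Summit wins overall — the comparison reverses. Unity's patients skew toward critical, which has a lower base rate.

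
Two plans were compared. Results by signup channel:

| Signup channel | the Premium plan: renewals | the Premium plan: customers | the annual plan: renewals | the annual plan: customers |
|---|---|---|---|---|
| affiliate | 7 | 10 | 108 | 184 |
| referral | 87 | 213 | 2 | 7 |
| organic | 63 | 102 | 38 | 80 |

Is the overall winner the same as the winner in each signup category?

Affiliate: the Premium plan 7/10 = 70.0%, the annual plan 108/184 = 58.7% → the Premium plan
Referral: the Premium plan 87/213 = 40.8%, the annual plan 2/7 = 28.6% → the Premium plan
Organic: the Premium plan 63/102 = 61.8%, the annual plan 38/80 = 47.5% → the Premium plan
Overall: the Premium plan 157/325 = 48.3%, the annual plan 148/271 = 54.6% → the annual plan
The Premium plan wins each signup group but the annual plan wins overall — the comparison reverses. The Premium plan's customers skew toward referral, which has a lower base rate.

No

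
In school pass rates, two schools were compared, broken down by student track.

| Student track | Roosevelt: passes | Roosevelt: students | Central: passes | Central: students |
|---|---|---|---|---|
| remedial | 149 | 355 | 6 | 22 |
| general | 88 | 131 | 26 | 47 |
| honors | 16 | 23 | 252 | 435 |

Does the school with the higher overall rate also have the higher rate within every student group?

No

Remedial: Roosevelt 149/355 = 42.0%, Central 6/22 = 27.3% → Roosevelt
General: Roosevelt 88/131 = 67.2%, Central 26/47 = 55.3% → Roosevelt
Honors: Roosevelt 16/23 = 69.6%, Central 252/435 = 57.9% → Roosevelt
Overall: Roosevelt 253/509 = 49.7%, Central 284/504 = 56.3% → Central
Roosevelt wins each student group but Central wins overall — the comparison reverses. Roosevelt's students skew toward remedial, which has a lower base rate.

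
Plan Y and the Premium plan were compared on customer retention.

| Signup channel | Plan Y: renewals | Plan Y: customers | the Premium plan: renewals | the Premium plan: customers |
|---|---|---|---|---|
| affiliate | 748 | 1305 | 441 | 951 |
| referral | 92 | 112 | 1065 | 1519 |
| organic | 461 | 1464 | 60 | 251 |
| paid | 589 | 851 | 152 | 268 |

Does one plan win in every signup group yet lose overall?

Affiliate: Plan Y 748/1305 = 57.3%, the Premium plan 441/951 = 46.4% → Plan Y
Referral: Plan Y 92/112 = 82.1%, the Premium plan 1065/1519 = 70.1% → Plan Y
Organic: Plan Y 461/1464 = 31.5%, the Premium plan 60/251 = 23.9% → Plan Y
Paid: Plan Y 589/851 = 69.2%, the Premium plan 152/268 = 56.7% → Plan Y
Overall: Plan Y 1890/3732 = 50.6%, the Premium plan 1718/2989 = 57.5% → the Premium plan
Plan Y wins each signup group but the Premium plan wins overall — the comparison reverses. Plan Y's customers skew toward organic, which has a lower base rate.

Yes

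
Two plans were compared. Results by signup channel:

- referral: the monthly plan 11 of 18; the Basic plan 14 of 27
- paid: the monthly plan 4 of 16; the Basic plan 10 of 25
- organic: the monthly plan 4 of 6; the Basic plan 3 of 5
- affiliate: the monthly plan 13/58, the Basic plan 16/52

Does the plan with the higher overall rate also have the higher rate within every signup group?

No

Referral: the monthly plan 11/18 = 61.1%, the Basic plan 14/27 = 51.9% → the monthly plan
Paid: the monthly plan 4/16 = 25.0%, the Basic plan 10/25 = 40.0% → the Basic plan
Organic: the monthly plan 4/6 = 66.7%, the Basic plan 3/5 = 60.0% → the monthly plan
Affiliate: the monthly plan 13/58 = 22.4%, the Basic plan 16/52 = 30.8% → the Basic plan
Overall: the monthly plan 32/98 = 32.7%, the Basic plan 43/109 = 39.4% → the Basic plan
Neither sweeps: the monthly plan wins 2 of 4 groups, the Basic plan wins 2. The Basic plan wins overall but not every group — no Simpson reversal.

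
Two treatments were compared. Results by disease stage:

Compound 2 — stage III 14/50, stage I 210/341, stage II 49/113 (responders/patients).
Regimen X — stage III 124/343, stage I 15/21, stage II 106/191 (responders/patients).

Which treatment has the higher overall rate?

Compound 2

Stage III: Compound 2 14/50 = 28.0%, Regimen X 124/343 = 36.2% → Regimen X
Stage I: Compound 2 210/341 = 61.6%, Regimen X 15/21 = 71.4% → Regimen X
Stage II: Compound 2 49/113 = 43.4%, Regimen X 106/191 = 55.5% → Regimen X
Overall: Compound 2 273/504 = 54.2%, Regimen X 245/555 = 44.1% → Compound 2
(Regimen X wins every disease group but Compound 2 wins overall — Regimen X's patients skew toward the low-rate stage III group.)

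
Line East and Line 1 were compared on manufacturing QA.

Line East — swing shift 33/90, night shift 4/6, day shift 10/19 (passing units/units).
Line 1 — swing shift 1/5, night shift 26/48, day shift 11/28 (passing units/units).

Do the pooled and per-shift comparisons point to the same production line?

Swing shift: Line East 33/90 = 36.7%, Line 1 1/5 = 20.0% → Line East
Night shift: Line East 4/6 = 66.7%, Line 1 26/48 = 54.2% → Line East
Day shift: Line East 10/19 = 52.6%, Line 1 11/28 = 39.3% → Line East
Overall: Line East 47/115 = 40.9%, Line 1 38/81 = 46.9% → Line 1
Line East wins each shift group but Line 1 wins overall — the comparison reverses. Line East's units skew toward swing shift, which has a lower base rate.

No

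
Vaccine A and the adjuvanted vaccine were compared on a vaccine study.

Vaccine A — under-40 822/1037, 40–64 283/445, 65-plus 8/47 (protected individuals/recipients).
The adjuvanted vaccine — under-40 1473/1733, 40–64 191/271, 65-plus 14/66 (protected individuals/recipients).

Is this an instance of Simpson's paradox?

Under-40: Vaccine A 822/1037 = 79.3%, the adjuvanted vaccine 1473/1733 = 85.0% → the adjuvanted vaccine
40–64: Vaccine A 283/445 = 63.6%, the adjuvanted vaccine 191/271 = 70.5% → the adjuvanted vaccine
65-plus: Vaccine A 8/47 = 17.0%, the adjuvanted vaccine 14/66 = 21.2% → the adjuvanted vaccine
Overall: Vaccine A 1113/1529 = 72.8%, the adjuvanted vaccine 1678/2070 = 81.1% → the adjuvanted vaccine
The adjuvanted vaccine wins overall and in every age group — no reversal.

No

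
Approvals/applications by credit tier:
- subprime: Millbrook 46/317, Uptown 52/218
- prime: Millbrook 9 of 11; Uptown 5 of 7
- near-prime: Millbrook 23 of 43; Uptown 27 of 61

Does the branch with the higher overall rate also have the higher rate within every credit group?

No

Subprime: Millbrook 46/317 = 14.5%, Uptown 52/218 = 23.9% → Uptown
Prime: Millbrook 9/11 = 81.8%, Uptown 5/7 = 71.4% → Millbrook
Near-prime: Millbrook 23/43 = 53.5%, Uptown 27/61 = 44.3% → Millbrook
Overall: Millbrook 78/371 = 21.0%, Uptown 84/286 = 29.4% → Uptown
Neither sweeps: Millbrook wins 2 of 3 groups, Uptown wins 1. Uptown wins overall but not every group — no Simpson reversal.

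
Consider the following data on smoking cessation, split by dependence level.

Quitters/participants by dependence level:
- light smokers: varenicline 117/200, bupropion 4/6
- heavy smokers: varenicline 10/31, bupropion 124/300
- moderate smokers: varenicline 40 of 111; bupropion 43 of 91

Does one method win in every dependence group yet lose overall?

Yes

Light smokers: varenicline 117/200 = 58.5%, bupropion 4/6 = 66.7% → bupropion
Heavy smokers: varenicline 10/31 = 32.3%, bupropion 124/300 = 41.3% → bupropion
Moderate smokers: varenicline 40/111 = 36.0%, bupropion 43/91 = 47.3% → bupropion
Overall: varenicline 167/342 = 48.8%, bupropion 171/397 = 43.1% → varenicline
Bupropion wins each dependence group but varenicline wins overall — the comparison reverses. Bupropion's participants skew toward heavy smokers, which has a lower base rate.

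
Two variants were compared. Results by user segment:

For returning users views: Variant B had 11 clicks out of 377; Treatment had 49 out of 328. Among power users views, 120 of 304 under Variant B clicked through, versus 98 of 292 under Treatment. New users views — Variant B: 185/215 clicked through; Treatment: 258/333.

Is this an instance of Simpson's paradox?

Returning users: Variant B 11/377 = 2.9%, Treatment 49/328 = 14.9% → Treatment
Power users: Variant B 120/304 = 39.5%, Treatment 98/292 = 33.6% → Variant B
New users: Variant B 185/215 = 86.0%, Treatment 258/333 = 77.5% → Variant B
Overall: Variant B 316/896 = 35.3%, Treatment 405/953 = 42.5% → Treatment
Neither sweeps: Variant B wins 2 of 3 groups, Treatment wins 1. Treatment wins overall but not every group — no Simpson reversal.

No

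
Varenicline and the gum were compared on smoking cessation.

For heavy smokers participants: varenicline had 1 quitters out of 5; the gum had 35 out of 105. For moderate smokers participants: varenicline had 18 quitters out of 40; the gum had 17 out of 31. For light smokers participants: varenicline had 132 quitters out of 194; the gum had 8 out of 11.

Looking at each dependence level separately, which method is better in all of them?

the gum

Heavy smokers: varenicline 1/5 = 20.0%, the gum 35/105 = 33.3% → the gum
Moderate smokers: varenicline 18/40 = 45.0%, the gum 17/31 = 54.8% → the gum
Light smokers: varenicline 132/194 = 68.0%, the gum 8/11 = 72.7% → the gum
The gum has the higher rate in all 3 groups.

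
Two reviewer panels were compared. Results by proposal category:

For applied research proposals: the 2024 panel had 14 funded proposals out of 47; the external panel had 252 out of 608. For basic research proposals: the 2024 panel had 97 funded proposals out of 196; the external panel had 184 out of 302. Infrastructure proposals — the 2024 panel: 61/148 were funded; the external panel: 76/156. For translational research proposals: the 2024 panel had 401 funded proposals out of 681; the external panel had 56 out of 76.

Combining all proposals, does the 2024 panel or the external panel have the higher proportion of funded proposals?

the 2024 panel

Applied research: the 2024 panel 14/47 = 29.8%, the external panel 252/608 = 41.4% → the external panel
Basic research: the 2024 panel 97/196 = 49.5%, the external panel 184/302 = 60.9% → the external panel
Infrastructure: the 2024 panel 61/148 = 41.2%, the external panel 76/156 = 48.7% → the external panel
Translational research: the 2024 panel 401/681 = 58.9%, the external panel 56/76 = 73.7% → the external panel
Overall: the 2024 panel 573/1072 = 53.5%, the external panel 568/1142 = 49.7% → the 2024 panel
(The external panel wins every proposal group but the 2024 panel wins overall — the external panel's proposals skew toward the low-rate applied research group.)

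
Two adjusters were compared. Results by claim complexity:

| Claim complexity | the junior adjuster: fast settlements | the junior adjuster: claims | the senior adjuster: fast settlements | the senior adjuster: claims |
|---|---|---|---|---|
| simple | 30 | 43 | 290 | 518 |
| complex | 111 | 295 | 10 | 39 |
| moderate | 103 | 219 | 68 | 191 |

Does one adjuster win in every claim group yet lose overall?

Simple: the junior adjuster 30/43 = 69.8%, the senior adjuster 290/518 = 56.0% → the junior adjuster
Complex: the junior adjuster 111/295 = 37.6%, the senior adjuster 10/39 = 25.6% → the junior adjuster
Moderate: the junior adjuster 103/219 = 47.0%, the senior adjuster 68/191 = 35.6% → the junior adjuster
Overall: the junior adjuster 244/557 = 43.8%, the senior adjuster 368/748 = 49.2% → the senior adjuster
The junior adjuster wins each claim group but the senior adjuster wins overall — the comparison reverses. The junior adjuster's claims skew toward complex, which has a lower base rate.

Yes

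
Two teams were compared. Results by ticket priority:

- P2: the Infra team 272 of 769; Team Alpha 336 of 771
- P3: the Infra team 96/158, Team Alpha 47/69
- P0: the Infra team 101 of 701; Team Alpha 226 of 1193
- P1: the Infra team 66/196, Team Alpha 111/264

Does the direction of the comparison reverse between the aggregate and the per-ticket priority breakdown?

P2: the Infra team 272/769 = 35.4%, Team Alpha 336/771 = 43.6% → Team Alpha
P3: the Infra team 96/158 = 60.8%, Team Alpha 47/69 = 68.1% → Team Alpha
P0: the Infra team 101/701 = 14.4%, Team Alpha 226/1193 = 18.9% → Team Alpha
P1: the Infra team 66/196 = 33.7%, Team Alpha 111/264 = 42.0% → Team Alpha
Overall: the Infra team 535/1824 = 29.3%, Team Alpha 720/2297 = 31.3% → Team Alpha
Team Alpha wins overall and in every ticket group — no reversal.

No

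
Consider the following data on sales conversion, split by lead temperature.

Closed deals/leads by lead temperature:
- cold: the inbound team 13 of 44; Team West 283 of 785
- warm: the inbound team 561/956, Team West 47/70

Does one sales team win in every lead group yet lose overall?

Cold: the inbound team 13/44 = 29.5%, Team West 283/785 = 36.1% → Team West
Warm: the inbound team 561/956 = 58.7%, Team West 47/70 = 67.1% → Team West
Overall: the inbound team 574/1000 = 57.4%, Team West 330/855 = 38.6% → the inbound team
Team West wins each lead group but the inbound team wins overall — the comparison reverses. Team West's leads skew toward cold, which has a lower base rate.

Yes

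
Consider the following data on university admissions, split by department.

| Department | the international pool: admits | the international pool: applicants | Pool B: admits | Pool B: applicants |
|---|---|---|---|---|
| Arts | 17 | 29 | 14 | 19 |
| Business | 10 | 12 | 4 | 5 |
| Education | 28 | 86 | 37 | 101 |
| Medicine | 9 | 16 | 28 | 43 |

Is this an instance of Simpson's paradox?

No

Arts: the international pool 17/29 = 58.6%, Pool B 14/19 = 73.7% → Pool B
Business: the international pool 10/12 = 83.3%, Pool B 4/5 = 80.0% → the international pool
Education: the international pool 28/86 = 32.6%, Pool B 37/101 = 36.6% → Pool B
Medicine: the international pool 9/16 = 56.2%, Pool B 28/43 = 65.1% → Pool B
Overall: the international pool 64/143 = 44.8%, Pool B 83/168 = 49.4% → Pool B
Neither sweeps: the international pool wins 1 of 4 groups, Pool B wins 3. Pool B wins overall but not every group — no Simpson reversal.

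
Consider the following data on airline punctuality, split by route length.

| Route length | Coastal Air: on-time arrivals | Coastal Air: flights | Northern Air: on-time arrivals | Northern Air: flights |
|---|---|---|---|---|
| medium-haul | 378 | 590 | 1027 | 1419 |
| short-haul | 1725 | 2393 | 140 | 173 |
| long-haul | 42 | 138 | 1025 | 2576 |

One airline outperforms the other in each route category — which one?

Northern Air

Medium-haul: Coastal Air 378/590 = 64.1%, Northern Air 1027/1419 = 72.4% → Northern Air
Short-haul: Coastal Air 1725/2393 = 72.1%, Northern Air 140/173 = 80.9% → Northern Air
Long-haul: Coastal Air 42/138 = 30.4%, Northern Air 1025/2576 = 39.8% → Northern Air
Northern Air has the higher rate in all 3 groups.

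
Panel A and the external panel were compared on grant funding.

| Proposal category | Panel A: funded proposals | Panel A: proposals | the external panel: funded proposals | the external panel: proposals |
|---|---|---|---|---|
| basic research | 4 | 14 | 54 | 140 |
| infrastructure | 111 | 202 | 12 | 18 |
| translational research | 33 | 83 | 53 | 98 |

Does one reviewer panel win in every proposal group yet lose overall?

Basic research: Panel A 4/14 = 28.6%, the external panel 54/140 = 38.6% → the external panel
Infrastructure: Panel A 111/202 = 55.0%, the external panel 12/18 = 66.7% → the external panel
Translational research: Panel A 33/83 = 39.8%, the external panel 53/98 = 54.1% → the external panel
Overall: Panel A 148/299 = 49.5%, the external panel 119/256 = 46.5% → Panel A
The external panel wins each proposal group but Panel A wins overall — the comparison reverses. The external panel's proposals skew toward basic research, which has a lower base rate.

Yes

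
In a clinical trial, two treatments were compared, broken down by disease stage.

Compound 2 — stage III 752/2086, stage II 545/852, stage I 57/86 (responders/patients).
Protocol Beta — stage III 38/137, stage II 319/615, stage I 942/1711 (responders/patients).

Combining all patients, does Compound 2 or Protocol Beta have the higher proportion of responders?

Protocol Beta

Stage III: Compound 2 752/2086 = 36.0%, Protocol Beta 38/137 = 27.7% → Compound 2
Stage II: Compound 2 545/852 = 64.0%, Protocol Beta 319/615 = 51.9% → Compound 2
Stage I: Compound 2 57/86 = 66.3%, Protocol Beta 942/1711 = 55.1% → Compound 2
Overall: Compound 2 1354/3024 = 44.8%, Protocol Beta 1299/2463 = 52.7% → Protocol Beta
(Compound 2 wins every disease group but Protocol Beta wins overall — Compound 2's patients skew toward the low-rate stage III group.)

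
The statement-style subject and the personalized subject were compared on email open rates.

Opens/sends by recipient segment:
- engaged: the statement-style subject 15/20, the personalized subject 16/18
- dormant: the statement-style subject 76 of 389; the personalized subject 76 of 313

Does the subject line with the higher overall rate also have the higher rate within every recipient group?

Yes

Engaged: the statement-style subject 15/20 = 75.0%, the personalized subject 16/18 = 88.9% → the personalized subject
Dormant: the statement-style subject 76/389 = 19.5%, the personalized subject 76/313 = 24.3% → the personalized subject
Overall: the statement-style subject 91/409 = 22.2%, the personalized subject 92/331 = 27.8% → the personalized subject
The personalized subject wins overall and in every recipient group — no reversal.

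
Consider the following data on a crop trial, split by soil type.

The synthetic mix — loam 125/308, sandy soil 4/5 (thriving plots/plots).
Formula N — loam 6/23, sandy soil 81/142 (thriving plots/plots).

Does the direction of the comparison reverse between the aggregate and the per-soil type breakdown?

Yes

Loam: the synthetic mix 125/308 = 40.6%, Formula N 6/23 = 26.1% → the synthetic mix
Sandy soil: the synthetic mix 4/5 = 80.0%, Formula N 81/142 = 57.0% → the synthetic mix
Overall: the synthetic mix 129/313 = 41.2%, Formula N 87/165 = 52.7% → Formula N
The synthetic mix wins each soil group but Formula N wins overall — the comparison reverses. The synthetic mix's plots skew toward loam, which has a lower base rate.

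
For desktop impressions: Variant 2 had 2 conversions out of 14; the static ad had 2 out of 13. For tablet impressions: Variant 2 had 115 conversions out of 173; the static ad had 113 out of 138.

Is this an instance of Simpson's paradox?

No

Desktop: Variant 2 2/14 = 14.3%, the static ad 2/13 = 15.4% → the static ad
Tablet: Variant 2 115/173 = 66.5%, the static ad 113/138 = 81.9% → the static ad
Overall: Variant 2 117/187 = 62.6%, the static ad 115/151 = 76.2% → the static ad
The static ad wins overall and in every device group — no reversal.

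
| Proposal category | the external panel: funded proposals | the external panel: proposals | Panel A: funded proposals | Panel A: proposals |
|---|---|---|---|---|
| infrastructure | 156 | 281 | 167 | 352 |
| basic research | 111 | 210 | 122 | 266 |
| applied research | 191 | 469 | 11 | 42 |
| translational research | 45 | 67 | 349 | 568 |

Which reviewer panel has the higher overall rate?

Panel A

Infrastructure: the external panel 156/281 = 55.5%, Panel A 167/352 = 47.4% → the external panel
Basic research: the external panel 111/210 = 52.9%, Panel A 122/266 = 45.9% → the external panel
Applied research: the external panel 191/469 = 40.7%, Panel A 11/42 = 26.2% → the external panel
Translational research: the external panel 45/67 = 67.2%, Panel A 349/568 = 61.4% → the external panel
Overall: the external panel 503/1027 = 49.0%, Panel A 649/1228 = 52.9% → Panel A
(The external panel wins every proposal group but Panel A wins overall — the external panel's proposals skew toward the low-rate applied research group.)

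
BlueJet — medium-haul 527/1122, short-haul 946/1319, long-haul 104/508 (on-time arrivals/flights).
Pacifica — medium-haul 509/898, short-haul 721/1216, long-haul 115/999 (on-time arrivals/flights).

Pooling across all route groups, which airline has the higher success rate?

Medium-haul: BlueJet 527/1122 = 47.0%, Pacifica 509/898 = 56.7% → Pacifica
Short-haul: BlueJet 946/1319 = 71.7%, Pacifica 721/1216 = 59.3% → BlueJet
Long-haul: BlueJet 104/508 = 20.5%, Pacifica 115/999 = 11.5% → BlueJet
Overall: BlueJet 1577/2949 = 53.5%, Pacifica 1345/3113 = 43.2% → BlueJet
(Neither sweeps every route group, but BlueJet has the higher pooled rate.)

BlueJet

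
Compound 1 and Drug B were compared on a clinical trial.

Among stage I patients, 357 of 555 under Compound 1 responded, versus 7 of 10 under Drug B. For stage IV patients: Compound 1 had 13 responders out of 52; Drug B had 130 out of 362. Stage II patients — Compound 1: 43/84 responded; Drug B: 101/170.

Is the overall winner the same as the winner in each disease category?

No

Stage I: Compound 1 357/555 = 64.3%, Drug B 7/10 = 70.0% → Drug B
Stage IV: Compound 1 13/52 = 25.0%, Drug B 130/362 = 35.9% → Drug B
Stage II: Compound 1 43/84 = 51.2%, Drug B 101/170 = 59.4% → Drug B
Overall: Compound 1 413/691 = 59.8%, Drug B 238/542 = 43.9% → Compound 1
Drug B wins each disease group but Compound 1 wins overall — the comparison reverses. Drug B's patients skew toward stage IV, which has a lower base rate.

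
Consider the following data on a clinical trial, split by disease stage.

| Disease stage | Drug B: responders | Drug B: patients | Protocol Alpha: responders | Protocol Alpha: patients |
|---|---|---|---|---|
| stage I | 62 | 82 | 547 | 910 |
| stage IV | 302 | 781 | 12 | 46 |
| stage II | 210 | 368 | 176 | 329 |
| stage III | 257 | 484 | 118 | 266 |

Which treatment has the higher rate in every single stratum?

Drug B

Stage I: Drug B 62/82 = 75.6%, Protocol Alpha 547/910 = 60.1% → Drug B
Stage IV: Drug B 302/781 = 38.7%, Protocol Alpha 12/46 = 26.1% → Drug B
Stage II: Drug B 210/368 = 57.1%, Protocol Alpha 176/329 = 53.5% → Drug B
Stage III: Drug B 257/484 = 53.1%, Protocol Alpha 118/266 = 44.4% → Drug B
Drug B has the higher rate in all 4 groups.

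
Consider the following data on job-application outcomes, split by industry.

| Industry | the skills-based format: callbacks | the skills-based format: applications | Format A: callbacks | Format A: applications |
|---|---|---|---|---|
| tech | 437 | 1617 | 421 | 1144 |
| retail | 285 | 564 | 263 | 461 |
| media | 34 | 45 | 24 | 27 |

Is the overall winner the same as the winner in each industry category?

Yes

Tech: the skills-based format 437/1617 = 27.0%, Format A 421/1144 = 36.8% → Format A
Retail: the skills-based format 285/564 = 50.5%, Format A 263/461 = 57.0% → Format A
Media: the skills-based format 34/45 = 75.6%, Format A 24/27 = 88.9% → Format A
Overall: the skills-based format 756/2226 = 34.0%, Format A 708/1632 = 43.4% → Format A
Format A wins overall and in every industry group — no reversal.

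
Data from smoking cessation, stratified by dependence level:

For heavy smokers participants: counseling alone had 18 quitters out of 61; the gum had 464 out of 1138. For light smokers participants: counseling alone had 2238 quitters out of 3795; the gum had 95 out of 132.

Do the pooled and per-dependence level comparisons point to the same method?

No

Heavy smokers: counseling alone 18/61 = 29.5%, the gum 464/1138 = 40.8% → the gum
Light smokers: counseling alone 2238/3795 = 59.0%, the gum 95/132 = 72.0% → the gum
Overall: counseling alone 2256/3856 = 58.5%, the gum 559/1270 = 44.0% → counseling alone
The gum wins each dependence group but counseling alone wins overall — the comparison reverses. The gum's participants skew toward heavy smokers, which has a lower base rate.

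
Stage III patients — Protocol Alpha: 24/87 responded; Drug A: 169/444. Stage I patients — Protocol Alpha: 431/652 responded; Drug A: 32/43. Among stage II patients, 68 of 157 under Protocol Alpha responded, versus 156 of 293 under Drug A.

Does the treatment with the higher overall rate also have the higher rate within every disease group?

No

Stage III: Protocol Alpha 24/87 = 27.6%, Drug A 169/444 = 38.1% → Drug A
Stage I: Protocol Alpha 431/652 = 66.1%, Drug A 32/43 = 74.4% → Drug A
Stage II: Protocol Alpha 68/157 = 43.3%, Drug A 156/293 = 53.2% → Drug A
Overall: Protocol Alpha 523/896 = 58.4%, Drug A 357/780 = 45.8% → Protocol Alpha
Drug A wins each disease group but Protocol Alpha wins overall — the comparison reverses. Drug A's patients skew toward stage III, which has a lower base rate.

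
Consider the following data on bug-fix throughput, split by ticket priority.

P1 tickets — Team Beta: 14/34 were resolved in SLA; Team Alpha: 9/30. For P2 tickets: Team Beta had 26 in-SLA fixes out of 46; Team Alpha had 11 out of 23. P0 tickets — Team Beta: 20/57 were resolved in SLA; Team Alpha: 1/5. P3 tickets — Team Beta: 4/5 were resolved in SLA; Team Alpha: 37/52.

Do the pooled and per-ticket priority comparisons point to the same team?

No

P1: Team Beta 14/34 = 41.2%, Team Alpha 9/30 = 30.0% → Team Beta
P2: Team Beta 26/46 = 56.5%, Team Alpha 11/23 = 47.8% → Team Beta
P0: Team Beta 20/57 = 35.1%, Team Alpha 1/5 = 20.0% → Team Beta
P3: Team Beta 4/5 = 80.0%, Team Alpha 37/52 = 71.2% → Team Beta
Overall: Team Beta 64/142 = 45.1%, Team Alpha 58/110 = 52.7% → Team Alpha
Team Beta wins each ticket group but Team Alpha wins overall — the comparison reverses. Team Beta's tickets skew toward P0, which has a lower base rate.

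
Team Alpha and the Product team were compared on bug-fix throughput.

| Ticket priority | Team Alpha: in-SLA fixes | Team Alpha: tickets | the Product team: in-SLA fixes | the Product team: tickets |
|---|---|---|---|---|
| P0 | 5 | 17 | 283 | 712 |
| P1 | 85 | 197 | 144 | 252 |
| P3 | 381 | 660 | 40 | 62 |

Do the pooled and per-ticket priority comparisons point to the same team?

No

P0: Team Alpha 5/17 = 29.4%, the Product team 283/712 = 39.7% → the Product team
P1: Team Alpha 85/197 = 43.1%, the Product team 144/252 = 57.1% → the Product team
P3: Team Alpha 381/660 = 57.7%, the Product team 40/62 = 64.5% → the Product team
Overall: Team Alpha 471/874 = 53.9%, the Product team 467/1026 = 45.5% → Team Alpha
The Product team wins each ticket group but Team Alpha wins overall — the comparison reverses. The Product team's tickets skew toward P0, which has a lower base rate.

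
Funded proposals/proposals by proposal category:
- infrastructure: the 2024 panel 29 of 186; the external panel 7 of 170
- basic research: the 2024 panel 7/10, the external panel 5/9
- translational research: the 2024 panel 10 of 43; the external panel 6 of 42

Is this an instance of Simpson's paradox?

Infrastructure: the 2024 panel 29/186 = 15.6%, the external panel 7/170 = 4.1% → the 2024 panel
Basic research: the 2024 panel 7/10 = 70.0%, the external panel 5/9 = 55.6% → the 2024 panel
Translational research: the 2024 panel 10/43 = 23.3%, the external panel 6/42 = 14.3% → the 2024 panel
Overall: the 2024 panel 46/239 = 19.2%, the external panel 18/221 = 8.1% → the 2024 panel
The 2024 panel wins overall and in every proposal group — no reversal.

No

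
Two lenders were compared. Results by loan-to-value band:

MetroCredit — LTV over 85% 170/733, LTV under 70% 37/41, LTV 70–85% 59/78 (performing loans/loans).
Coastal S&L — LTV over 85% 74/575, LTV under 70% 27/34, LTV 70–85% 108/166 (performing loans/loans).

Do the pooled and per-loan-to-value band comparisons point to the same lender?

Yes

LTV over 85%: MetroCredit 170/733 = 23.2%, Coastal S&L 74/575 = 12.9% → MetroCredit
LTV under 70%: MetroCredit 37/41 = 90.2%, Coastal S&L 27/34 = 79.4% → MetroCredit
LTV 70–85%: MetroCredit 59/78 = 75.6%, Coastal S&L 108/166 = 65.1% → MetroCredit
Overall: MetroCredit 266/852 = 31.2%, Coastal S&L 209/775 = 27.0% → MetroCredit
MetroCredit wins overall and in every loan-to-value group — no reversal.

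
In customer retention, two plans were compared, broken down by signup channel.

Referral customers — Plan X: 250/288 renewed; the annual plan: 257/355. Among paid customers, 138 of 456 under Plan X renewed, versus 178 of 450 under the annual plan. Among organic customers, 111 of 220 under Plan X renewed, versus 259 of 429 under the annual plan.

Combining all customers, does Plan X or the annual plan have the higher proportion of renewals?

the annual plan

Referral: Plan X 250/288 = 86.8%, the annual plan 257/355 = 72.4% → Plan X
Paid: Plan X 138/456 = 30.3%, the annual plan 178/450 = 39.6% → the annual plan
Organic: Plan X 111/220 = 50.5%, the annual plan 259/429 = 60.4% → the annual plan
Overall: Plan X 499/964 = 51.8%, the annual plan 694/1234 = 56.2% → the annual plan
(Neither sweeps every signup group, but the annual plan has the higher pooled rate.)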